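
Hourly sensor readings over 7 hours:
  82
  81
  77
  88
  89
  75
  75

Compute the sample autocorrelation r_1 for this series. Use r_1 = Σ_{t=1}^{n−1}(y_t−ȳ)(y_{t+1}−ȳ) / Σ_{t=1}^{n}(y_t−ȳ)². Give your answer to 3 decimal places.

Mean ȳ = (82 + 81 + 77 + 88 + 89 + 75 + 75)/7 = 81.0000
Deviations from mean: 1.0000, 0.0000, -4.0000, 7.0000, 8.0000, -6.0000, -6.0000
Σ(y_t−ȳ)(y_{t+1}−ȳ) = (0.0000) + (0.0000) + (-28.0000) + (56.0000) + (-48.0000) + (36.0000) = 16.0000
Denominator Σ(y_t−ȳ)² = 202.0000
r_1 = 16.0000 / 202.0000 = 0.079

0.079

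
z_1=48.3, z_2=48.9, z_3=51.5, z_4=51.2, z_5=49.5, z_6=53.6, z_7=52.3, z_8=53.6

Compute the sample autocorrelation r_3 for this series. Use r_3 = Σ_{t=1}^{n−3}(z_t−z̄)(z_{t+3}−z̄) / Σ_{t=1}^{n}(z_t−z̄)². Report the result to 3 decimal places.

Mean z̄ = (48.3 + 48.9 + 51.5 + 51.2 + 49.5 + 53.6 + 52.3 + 53.6)/8 = 51.1125
Deviations from mean: -2.8125, -2.2125, 0.3875, 0.0875, -1.6125, 2.4875, 1.1875, 2.4875
Numerator Σ_{t=1}^{5}(z_t−z̄)(z_{t+3}−z̄) = 0.3783
Denominator Σ(z_t−z̄)² = 29.3488
r_3 = 0.3783 / 29.3488 = 0.013

0.013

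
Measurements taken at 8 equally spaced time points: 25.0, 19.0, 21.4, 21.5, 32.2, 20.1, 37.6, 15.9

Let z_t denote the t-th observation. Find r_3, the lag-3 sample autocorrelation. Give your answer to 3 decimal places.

Mean z̄ = (25.0 + 19.0 + 21.4 + 21.5 + 32.2 + 20.1 + 37.6 + 15.9)/8 = 24.0875
Σ(z_t−z̄)(z_{t+3}−z̄) = (-2.3611) + (-41.2723) + (10.7164) + (-34.9636) + (-66.4211) = -134.3017
Denominator Σ(z_t−z̄)² = 371.9688
r_3 = -134.3017 / 371.9688 = -0.361

-0.361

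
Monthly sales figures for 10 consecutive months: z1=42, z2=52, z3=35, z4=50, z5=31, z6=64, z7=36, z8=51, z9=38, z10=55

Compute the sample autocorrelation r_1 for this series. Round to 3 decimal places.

Mean z̄ = (42 + 52 + 35 + 50 + 31 + 64 + 36 + 51 + 38 + 55)/10 = 45.4000
Numerator Σ_{t=1}^{9}(z_t−z̄)(z_{t+1}−z̄) = -812.9600
Denominator Σ(z_t−z̄)² = 1004.4000
r_1 = -812.9600 / 1004.4000 = -0.809

-0.809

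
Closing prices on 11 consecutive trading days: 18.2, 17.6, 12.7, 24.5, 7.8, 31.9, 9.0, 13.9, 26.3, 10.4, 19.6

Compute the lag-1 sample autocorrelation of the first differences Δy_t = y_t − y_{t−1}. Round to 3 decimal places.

-0.776

First differences Δy: -0.6, -4.9, 11.8, -16.7, 24.1, -22.9, 4.9, 12.4, -15.9, 9.2
Mean of differences = 0.1400
Numerator Σ(Δy_t−Δȳ)(Δy_{t+1}−Δȳ) = -1600.2016
Denominator Σ(Δy_t−Δȳ)² = 2062.7440
r_1(Δy) = -1600.2016 / 2062.7440 = -0.776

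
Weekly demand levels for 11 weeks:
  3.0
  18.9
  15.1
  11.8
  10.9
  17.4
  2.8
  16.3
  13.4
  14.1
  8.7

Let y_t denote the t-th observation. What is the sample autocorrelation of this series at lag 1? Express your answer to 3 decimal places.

-0.466

Mean ȳ = (3.0 + 18.9 + 15.1 + 11.8 + 10.9 + 17.4 + 2.8 + 16.3 + 13.4 + 14.1 + 8.7)/11 = 12.0364
Numerator Σ_{t=1}^{10}(y_t−ȳ)(y_{t+1}−ȳ) = -134.7231
Denominator Σ(y_t−ȳ)² = 289.0055
r_1 = -134.7231 / 289.0055 = -0.466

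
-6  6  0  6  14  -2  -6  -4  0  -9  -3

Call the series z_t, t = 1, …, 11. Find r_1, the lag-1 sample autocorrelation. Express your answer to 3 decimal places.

Mean z̄ = (-6 + 6 + 0 + 6 + 14 − 2 − 6 − 4 + 0 − 9 − 3)/11 = -0.3636
Numerator Σ_{t=1}^{10}(z_t−z̄)(z_{t+1}−z̄) = 84.6860
Denominator Σ(z_t−z̄)² = 448.5455
r_1 = 84.6860 / 448.5455 = 0.189

0.189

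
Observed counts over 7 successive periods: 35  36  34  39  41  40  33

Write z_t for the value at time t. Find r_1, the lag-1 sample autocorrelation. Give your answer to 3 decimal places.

0.131

Mean z̄ = (35 + 36 + 34 + 39 + 41 + 40 + 33)/7 = 36.8571
Numerator Σ_{t=1}^{6}(z_t−z̄)(z_{t+1}−z̄) = 7.6939
Denominator Σ(z_t−z̄)² = 58.8571
r_1 = 7.6939 / 58.8571 = 0.131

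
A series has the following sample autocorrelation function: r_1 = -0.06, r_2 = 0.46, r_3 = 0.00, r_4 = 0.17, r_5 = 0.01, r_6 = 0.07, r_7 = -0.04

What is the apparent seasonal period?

The largest autocorrelation is r_2 = 0.46, with a weaker echo at lag 4 (0.17); the remaining lags stay at or below 0.07.
The dominant spike at lag 2 indicates a seasonal period of 2.

2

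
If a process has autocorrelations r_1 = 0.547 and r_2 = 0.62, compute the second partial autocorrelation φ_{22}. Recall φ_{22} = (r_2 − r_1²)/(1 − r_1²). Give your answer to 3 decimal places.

0.458

φ_{22} = (r_2 − r_1²) / (1 − r_1²)
r_1² = (0.547)² = 0.299209
Numerator = 0.62 − 0.2992 = 0.3208; denominator = 1 − 0.2992 = 0.7008
φ_{22} = 0.3208 / 0.7008 = 0.458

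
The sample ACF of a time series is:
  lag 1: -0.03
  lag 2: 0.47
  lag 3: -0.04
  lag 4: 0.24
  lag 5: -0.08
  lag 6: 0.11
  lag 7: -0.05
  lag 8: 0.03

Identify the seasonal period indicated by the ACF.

2

The largest autocorrelation is r_2 = 0.47, with a weaker echo at lag 4 (0.24); the remaining lags stay at or below 0.11.
The dominant spike at lag 2 indicates a seasonal period of 2.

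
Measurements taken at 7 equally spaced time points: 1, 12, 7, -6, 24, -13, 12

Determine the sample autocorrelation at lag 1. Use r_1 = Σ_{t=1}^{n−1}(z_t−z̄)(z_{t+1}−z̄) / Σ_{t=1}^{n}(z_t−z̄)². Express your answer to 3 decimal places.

-0.772

Mean z̄ = (1 + 12 + 7 − 6 + 24 − 13 + 12)/7 = 5.2857
Deviations from mean: -4.2857, 6.7143, 1.7143, -11.2857, 18.7143, -18.2857, 6.7143
Numerator Σ_{t=1}^{6}(z_t−z̄)(z_{t+1}−z̄) = -712.7959
Denominator Σ(z_t−z̄)² = 923.4286
r_1 = -712.7959 / 923.4286 = -0.772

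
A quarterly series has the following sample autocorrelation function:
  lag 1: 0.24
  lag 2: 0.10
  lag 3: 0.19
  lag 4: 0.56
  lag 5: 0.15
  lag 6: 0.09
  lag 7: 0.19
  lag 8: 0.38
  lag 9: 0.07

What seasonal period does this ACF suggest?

The largest autocorrelation is r_4 = 0.56, with a weaker echo at lag 8 (0.38); the remaining lags stay at or below 0.24. The elevated value at lag 1 (0.24), dropping to 0.10 at lag 2, reflects decaying short-term dependence rather than seasonality.
The dominant spike at lag 4 indicates a seasonal period of 4.

4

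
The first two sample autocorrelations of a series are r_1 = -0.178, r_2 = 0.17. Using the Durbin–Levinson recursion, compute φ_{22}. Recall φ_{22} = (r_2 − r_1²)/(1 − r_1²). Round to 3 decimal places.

φ_{22} = (r_2 − r_1²) / (1 − r_1²)
r_1² = (-0.178)² = 0.031684
Numerator = 0.17 − 0.0317 = 0.1383; denominator = 1 − 0.0317 = 0.9683
φ_{22} = 0.1383 / 0.9683 = 0.143

0.143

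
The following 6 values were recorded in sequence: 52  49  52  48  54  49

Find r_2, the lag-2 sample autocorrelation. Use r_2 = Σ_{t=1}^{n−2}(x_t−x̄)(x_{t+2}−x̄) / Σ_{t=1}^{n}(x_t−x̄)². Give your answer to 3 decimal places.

0.553

Mean x̄ = (52 + 49 + 52 + 48 + 54 + 49)/6 = 50.6667
Numerator Σ_{t=1}^{4}(x_t−x̄)(x_{t+2}−x̄) = 15.1111
Denominator Σ(x_t−x̄)² = 27.3333
r_2 = 15.1111 / 27.3333 = 0.553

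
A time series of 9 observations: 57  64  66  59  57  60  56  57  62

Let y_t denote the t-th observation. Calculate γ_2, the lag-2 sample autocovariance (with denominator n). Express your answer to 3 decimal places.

-4.060

Mean ȳ = (57 + 64 + 66 + 59 + 57 + 60 + 56 + 57 + 62)/9 = 59.7778
Σ_{t=1}^{7}(y_t−ȳ)(y_{t+2}−ȳ) = -36.5432
γ_2 = -36.5432 / 9 = -4.060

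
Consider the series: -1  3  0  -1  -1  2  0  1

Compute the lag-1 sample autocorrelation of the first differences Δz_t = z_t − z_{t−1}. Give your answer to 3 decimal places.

First differences Δz: 4, -3, -1, 0, 3, -2, 1
Mean of differences = 0.2857
Numerator Σ(Δz_t−Δz̄)(Δz_{t+1}−Δz̄) = -16.2245
Denominator Σ(Δz_t−Δz̄)² = 39.4286
r_1(Δz) = -16.2245 / 39.4286 = -0.411

-0.411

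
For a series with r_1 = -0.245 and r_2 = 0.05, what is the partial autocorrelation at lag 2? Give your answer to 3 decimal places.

φ_{22} = (r_2 − r_1²) / (1 − r_1²)
r_1² = (-0.245)² = 0.060025
Numerator = 0.05 − 0.0600 = -0.0100; denominator = 1 − 0.0600 = 0.9400
φ_{22} = -0.0100 / 0.9400 = -0.011

-0.011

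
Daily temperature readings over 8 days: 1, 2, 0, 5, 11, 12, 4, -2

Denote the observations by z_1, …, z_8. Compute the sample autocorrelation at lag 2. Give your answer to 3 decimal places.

-0.333

Mean z̄ = (1 + 2 + 0 + 5 + 11 + 12 + 4 − 2)/8 = 4.1250
Deviations from mean: -3.1250, -2.1250, -4.1250, 0.8750, 6.8750, 7.8750, -0.1250, -6.1250
Σ(z_t−z̄)(z_{t+2}−z̄) = (12.8906) + (-1.8594) + (-28.3594) + (6.8906) + (-0.8594) + (-48.2344) = -59.5313
Denominator Σ(z_t−z̄)² = 178.8750
r_2 = -59.5313 / 178.8750 = -0.333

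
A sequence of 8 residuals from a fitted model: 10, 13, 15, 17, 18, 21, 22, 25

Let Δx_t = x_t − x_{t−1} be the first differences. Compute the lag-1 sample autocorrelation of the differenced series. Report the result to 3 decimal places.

-0.592

First differences Δx: 3, 2, 2, 1, 3, 1, 3
Mean of differences = 2.1429
Numerator Σ(Δx_t−Δx̄)(Δx_{t+1}−Δx̄) = -2.8776
Denominator Σ(Δx_t−Δx̄)² = 4.8571
r_1(Δx) = -2.8776 / 4.8571 = -0.592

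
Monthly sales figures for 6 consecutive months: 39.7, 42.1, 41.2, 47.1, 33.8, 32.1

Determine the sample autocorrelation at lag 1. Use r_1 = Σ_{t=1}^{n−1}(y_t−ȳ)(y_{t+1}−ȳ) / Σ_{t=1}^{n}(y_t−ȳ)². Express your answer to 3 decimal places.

0.115

Mean ȳ = (39.7 + 42.1 + 41.2 + 47.1 + 33.8 + 32.1)/6 = 39.3333
Deviations from mean: 0.3667, 2.7667, 1.8667, 7.7667, -5.5333, -7.2333
Numerator Σ_{t=1}^{5}(y_t−ȳ)(y_{t+1}−ȳ) = 17.7256
Denominator Σ(y_t−ȳ)² = 154.5333
r_1 = 17.7256 / 154.5333 = 0.115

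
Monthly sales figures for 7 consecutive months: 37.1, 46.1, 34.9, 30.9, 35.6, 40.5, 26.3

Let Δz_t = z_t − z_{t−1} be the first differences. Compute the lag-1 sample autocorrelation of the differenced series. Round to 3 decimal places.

First differences Δz: 9.0, -11.2, -4.0, 4.7, 4.9, -14.2
Mean of differences = -1.8000
Numerator Σ(Δz_t−Δz̄)(Δz_{t+1}−Δz̄) = -134.6700
Denominator Σ(Δz_t−Δz̄)² = 450.7400
r_1(Δz) = -134.6700 / 450.7400 = -0.299

-0.299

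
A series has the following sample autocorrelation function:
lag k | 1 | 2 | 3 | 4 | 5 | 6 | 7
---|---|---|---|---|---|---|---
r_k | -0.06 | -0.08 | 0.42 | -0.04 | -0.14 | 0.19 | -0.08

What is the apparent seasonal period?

The largest autocorrelation is r_3 = 0.42, with a weaker echo at lag 6 (0.19); the remaining lags stay at or below -0.04.
The dominant spike at lag 3 indicates a seasonal period of 3.

3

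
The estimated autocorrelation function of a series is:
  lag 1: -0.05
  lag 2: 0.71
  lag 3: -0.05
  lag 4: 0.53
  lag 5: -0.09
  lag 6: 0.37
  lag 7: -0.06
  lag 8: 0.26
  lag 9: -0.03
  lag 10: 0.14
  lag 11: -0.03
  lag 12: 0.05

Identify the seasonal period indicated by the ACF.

2

The largest autocorrelation is r_2 = 0.71, with weaker echoes at lags 4 (0.53), 6 (0.37) and 8 (0.26); the remaining lags stay at or below 0.14.
The dominant spike at lag 2 indicates a seasonal period of 2.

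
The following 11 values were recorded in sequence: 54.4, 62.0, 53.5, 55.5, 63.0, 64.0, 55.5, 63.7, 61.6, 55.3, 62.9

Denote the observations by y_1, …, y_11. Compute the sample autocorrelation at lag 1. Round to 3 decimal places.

-0.282

Mean ȳ = (54.4 + 62.0 + 53.5 + 55.5 + 63.0 + 64.0 + 55.5 + 63.7 + 61.6 + 55.3 + 62.9)/11 = 59.2182
Numerator Σ_{t=1}^{10}(y_t−ȳ)(y_{t+1}−ȳ) = -51.5540
Denominator Σ(y_t−ȳ)² = 183.1364
r_1 = -51.5540 / 183.1364 = -0.282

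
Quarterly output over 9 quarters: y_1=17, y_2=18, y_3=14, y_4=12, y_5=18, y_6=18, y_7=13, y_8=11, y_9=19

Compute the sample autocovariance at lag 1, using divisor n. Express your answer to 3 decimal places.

Mean ȳ = (17 + 18 + 14 + 12 + 18 + 18 + 13 + 11 + 19)/9 = 15.5556
Σ_{t=1}^{8}(y_t−ȳ)(y_{t+1}−ȳ) = -7.7531
γ_1 = -7.7531 / 9 = -0.861

-0.861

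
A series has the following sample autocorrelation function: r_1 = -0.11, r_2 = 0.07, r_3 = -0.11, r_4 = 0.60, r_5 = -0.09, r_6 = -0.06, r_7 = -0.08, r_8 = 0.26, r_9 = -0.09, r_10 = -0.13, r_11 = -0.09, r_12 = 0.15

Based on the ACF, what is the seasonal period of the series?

The largest autocorrelation is r_4 = 0.60, with weaker echoes at lags 8 (0.26) and 12 (0.15); the remaining lags stay at or below 0.07.
The dominant spike at lag 4 indicates a seasonal period of 4.

4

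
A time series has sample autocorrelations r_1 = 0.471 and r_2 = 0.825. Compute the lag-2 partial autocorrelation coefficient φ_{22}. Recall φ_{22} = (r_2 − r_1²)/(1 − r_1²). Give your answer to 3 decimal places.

0.775

φ_{22} = (r_2 − r_1²) / (1 − r_1²)
r_1² = (0.471)² = 0.221841
Numerator = 0.825 − 0.2218 = 0.6032; denominator = 1 − 0.2218 = 0.7782
φ_{22} = 0.6032 / 0.7782 = 0.775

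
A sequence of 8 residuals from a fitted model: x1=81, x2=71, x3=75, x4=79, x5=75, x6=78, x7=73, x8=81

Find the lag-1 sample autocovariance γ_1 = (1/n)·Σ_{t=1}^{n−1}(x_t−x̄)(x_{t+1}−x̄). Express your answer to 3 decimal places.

Mean x̄ = (81 + 71 + 75 + 79 + 75 + 78 + 73 + 81)/8 = 76.6250
Σ_{t=1}^{7}(x_t−x̄)(x_{t+1}−x̄) = -46.2656
γ_1 = -46.2656 / 8 = -5.783

-5.783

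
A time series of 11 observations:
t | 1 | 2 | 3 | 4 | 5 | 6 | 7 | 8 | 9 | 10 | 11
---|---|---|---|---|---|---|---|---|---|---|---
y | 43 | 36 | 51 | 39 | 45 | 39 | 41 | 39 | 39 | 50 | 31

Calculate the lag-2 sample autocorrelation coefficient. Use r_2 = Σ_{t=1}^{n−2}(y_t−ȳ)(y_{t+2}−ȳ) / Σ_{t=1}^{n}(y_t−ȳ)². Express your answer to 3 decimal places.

Mean ȳ = (43 + 36 + 51 + 39 + 45 + 39 + 41 + 39 + 39 + 50 + 31)/11 = 41.1818
Numerator Σ_{t=1}^{9}(y_t−ȳ)(y_{t+2}−ȳ) = 78.8430
Denominator Σ(y_t−ȳ)² = 341.6364
r_2 = 78.8430 / 341.6364 = 0.231

0.231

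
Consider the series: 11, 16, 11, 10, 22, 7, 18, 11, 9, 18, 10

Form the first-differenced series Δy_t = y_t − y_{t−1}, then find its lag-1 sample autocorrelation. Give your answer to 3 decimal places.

-0.717

First differences Δy: 5, -5, -1, 12, -15, 11, -7, -2, 9, -8
Mean of differences = -0.1000
Numerator Σ(Δy_t−Δȳ)(Δy_{t+1}−Δȳ) = -529.8100
Denominator Σ(Δy_t−Δȳ)² = 738.9000
r_1(Δy) = -529.8100 / 738.9000 = -0.717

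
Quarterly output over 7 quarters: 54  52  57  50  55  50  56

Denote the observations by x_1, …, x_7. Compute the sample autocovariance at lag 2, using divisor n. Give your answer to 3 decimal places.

Mean x̄ = (54 + 52 + 57 + 50 + 55 + 50 + 56)/7 = 53.4286
Deviations: 0.5714, -1.4286, 3.5714, -3.4286, 1.5714, -3.4286, 2.5714
Σ_{t=1}^{5}(x_t−x̄)(x_{t+2}−x̄) = 28.3469
γ_2 = 28.3469 / 7 = 4.050

4.050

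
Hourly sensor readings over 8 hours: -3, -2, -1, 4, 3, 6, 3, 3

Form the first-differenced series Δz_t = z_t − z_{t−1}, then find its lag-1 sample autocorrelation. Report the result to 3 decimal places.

-0.392

First differences Δz: 1, 1, 5, -1, 3, -3, 0
Mean of differences = 0.8571
Numerator Σ(Δz_t−Δz̄)(Δz_{t+1}−Δz̄) = -16.0204
Denominator Σ(Δz_t−Δz̄)² = 40.8571
r_1(Δz) = -16.0204 / 40.8571 = -0.392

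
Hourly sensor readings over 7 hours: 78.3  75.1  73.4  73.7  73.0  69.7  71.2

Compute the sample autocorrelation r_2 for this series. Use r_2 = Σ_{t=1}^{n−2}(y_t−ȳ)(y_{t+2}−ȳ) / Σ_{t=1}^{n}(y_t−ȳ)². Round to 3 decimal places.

0.006

Mean ȳ = (78.3 + 75.1 + 73.4 + 73.7 + 73.0 + 69.7 + 71.2)/7 = 73.4857
Deviations from mean: 4.8143, 1.6143, -0.0857, 0.2143, -0.4857, -3.7857, -2.2857
Numerator Σ_{t=1}^{5}(y_t−ȳ)(y_{t+2}−ȳ) = 0.2739
Denominator Σ(y_t−ȳ)² = 45.6286
r_2 = 0.2739 / 45.6286 = 0.006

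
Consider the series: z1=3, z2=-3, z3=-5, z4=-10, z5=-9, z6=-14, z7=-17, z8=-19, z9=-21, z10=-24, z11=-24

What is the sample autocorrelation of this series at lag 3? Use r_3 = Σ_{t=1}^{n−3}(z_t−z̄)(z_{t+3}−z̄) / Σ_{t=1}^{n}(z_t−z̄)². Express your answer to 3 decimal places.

0.201

Mean z̄ = (3 − 3 − 5 − 10 − 9 − 14 − 17 − 19 − 21 − 24 − 24)/11 = -13.0000
Numerator Σ_{t=1}^{8}(z_t−z̄)(z_{t+3}−z̄) = 162.0000
Denominator Σ(z_t−z̄)² = 804.0000
r_3 = 162.0000 / 804.0000 = 0.201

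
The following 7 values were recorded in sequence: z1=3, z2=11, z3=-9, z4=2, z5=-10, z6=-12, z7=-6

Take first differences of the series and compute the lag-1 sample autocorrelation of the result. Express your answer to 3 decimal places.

First differences Δz: 8, -20, 11, -12, -2, 6
Mean of differences = -1.5000
Numerator Σ(Δz_t−Δz̄)(Δz_{t+1}−Δz̄) = -536.7500
Denominator Σ(Δz_t−Δz̄)² = 755.5000
r_1(Δz) = -536.7500 / 755.5000 = -0.710

-0.710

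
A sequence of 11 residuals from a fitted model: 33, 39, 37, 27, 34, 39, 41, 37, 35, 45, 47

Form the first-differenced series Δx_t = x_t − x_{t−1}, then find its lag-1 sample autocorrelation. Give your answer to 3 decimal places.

-0.085

First differences Δx: 6, -2, -10, 7, 5, 2, -4, -2, 10, 2
Mean of differences = 1.4000
Numerator Σ(Δx_t−Δx̄)(Δx_{t+1}−Δx̄) = -27.3600
Denominator Σ(Δx_t−Δx̄)² = 322.4000
r_1(Δx) = -27.3600 / 322.4000 = -0.085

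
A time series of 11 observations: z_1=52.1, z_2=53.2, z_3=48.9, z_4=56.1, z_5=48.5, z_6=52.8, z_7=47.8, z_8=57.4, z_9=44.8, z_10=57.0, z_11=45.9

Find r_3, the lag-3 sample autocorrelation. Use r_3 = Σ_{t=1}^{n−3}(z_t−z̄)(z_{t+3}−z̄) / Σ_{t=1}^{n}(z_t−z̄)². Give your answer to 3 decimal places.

-0.518

Mean z̄ = (52.1 + 53.2 + 48.9 + 56.1 + 48.5 + 52.8 + 47.8 + 57.4 + 44.8 + 57.0 + 45.9)/11 = 51.3182
Numerator Σ_{t=1}^{8}(z_t−z̄)(z_{t+3}−z̄) = -101.7119
Denominator Σ(z_t−z̄)² = 196.4964
r_3 = -101.7119 / 196.4964 = -0.518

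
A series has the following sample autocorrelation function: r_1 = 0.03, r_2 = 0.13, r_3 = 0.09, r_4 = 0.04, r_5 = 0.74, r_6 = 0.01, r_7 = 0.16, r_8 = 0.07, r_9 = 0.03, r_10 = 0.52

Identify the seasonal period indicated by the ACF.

The largest autocorrelation is r_5 = 0.74, with a weaker echo at lag 10 (0.52); the remaining lags stay at or below 0.16.
The dominant spike at lag 5 indicates a seasonal period of 5.

5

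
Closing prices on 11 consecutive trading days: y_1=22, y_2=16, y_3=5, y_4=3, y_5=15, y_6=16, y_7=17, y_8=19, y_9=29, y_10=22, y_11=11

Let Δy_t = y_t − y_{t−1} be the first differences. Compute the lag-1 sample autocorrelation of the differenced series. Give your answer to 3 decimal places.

0.196

First differences Δy: -6, -11, -2, 12, 1, 1, 2, 10, -7, -11
Mean of differences = -1.1000
Numerator Σ(Δy_t−Δȳ)(Δy_{t+1}−Δȳ) = 111.3900
Denominator Σ(Δy_t−Δȳ)² = 568.9000
r_1(Δy) = 111.3900 / 568.9000 = 0.196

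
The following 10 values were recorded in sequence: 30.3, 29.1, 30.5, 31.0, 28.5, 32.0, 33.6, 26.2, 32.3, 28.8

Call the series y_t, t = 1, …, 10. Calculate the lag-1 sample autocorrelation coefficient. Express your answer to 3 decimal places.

-0.559

Mean ȳ = (30.3 + 29.1 + 30.5 + 31.0 + 28.5 + 32.0 + 33.6 + 26.2 + 32.3 + 28.8)/10 = 30.2300
Numerator Σ_{t=1}^{9}(y_t−ȳ)(y_{t+1}−ȳ) = -23.4889
Denominator Σ(y_t−ȳ)² = 42.0010
r_1 = -23.4889 / 42.0010 = -0.559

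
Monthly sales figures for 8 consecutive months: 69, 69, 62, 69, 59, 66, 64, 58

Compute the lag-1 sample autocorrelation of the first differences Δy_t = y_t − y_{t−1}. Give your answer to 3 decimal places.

-0.746

First differences Δy: 0, -7, 7, -10, 7, -2, -6
Mean of differences = -1.5714
Numerator Σ(Δy_t−Δȳ)(Δy_{t+1}−Δȳ) = -201.3265
Denominator Σ(Δy_t−Δȳ)² = 269.7143
r_1(Δy) = -201.3265 / 269.7143 = -0.746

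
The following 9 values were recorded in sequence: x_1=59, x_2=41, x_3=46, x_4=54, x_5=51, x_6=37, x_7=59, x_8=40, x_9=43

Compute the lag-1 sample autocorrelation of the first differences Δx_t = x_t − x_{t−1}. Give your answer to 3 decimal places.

First differences Δx: -18, 5, 8, -3, -14, 22, -19, 3
Mean of differences = -2.0000
Numerator Σ(Δx_t−Δx̄)(Δx_{t+1}−Δx̄) = -821.0000
Denominator Σ(Δx_t−Δx̄)² = 1440.0000
r_1(Δx) = -821.0000 / 1440.0000 = -0.570

-0.570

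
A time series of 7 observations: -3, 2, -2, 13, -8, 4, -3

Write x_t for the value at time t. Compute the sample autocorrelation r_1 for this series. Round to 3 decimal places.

-0.687

Mean x̄ = (-3 + 2 − 2 + 13 − 8 + 4 − 3)/7 = 0.4286
Deviations from mean: -3.4286, 1.5714, -2.4286, 12.5714, -8.4286, 3.5714, -3.4286
Σ(x_t−x̄)(x_{t+1}−x̄) = (-5.3878) + (-3.8163) + (-30.5306) + (-105.9592) + (-30.1020) + (-12.2449) = -188.0408
Denominator Σ(x_t−x̄)² = 273.7143
r_1 = -188.0408 / 273.7143 = -0.687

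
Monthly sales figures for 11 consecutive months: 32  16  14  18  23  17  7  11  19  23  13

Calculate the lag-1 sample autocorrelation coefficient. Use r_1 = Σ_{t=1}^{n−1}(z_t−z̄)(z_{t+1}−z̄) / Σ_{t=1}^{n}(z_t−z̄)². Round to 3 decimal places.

0.064

Mean z̄ = (32 + 16 + 14 + 18 + 23 + 17 + 7 + 11 + 19 + 23 + 13)/11 = 17.5455
Numerator Σ_{t=1}^{10}(z_t−z̄)(z_{t+1}−z̄) = 29.4298
Denominator Σ(z_t−z̄)² = 460.7273
r_1 = 29.4298 / 460.7273 = 0.064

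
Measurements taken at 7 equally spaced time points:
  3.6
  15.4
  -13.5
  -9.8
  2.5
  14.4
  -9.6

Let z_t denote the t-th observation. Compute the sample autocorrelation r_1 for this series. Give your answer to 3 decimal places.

Mean z̄ = (3.6 + 15.4 − 13.5 − 9.8 + 2.5 + 14.4 − 9.6)/7 = 0.4286
Numerator Σ_{t=1}^{6}(z_t−z̄)(z_{t+1}−z̄) = -150.9408
Denominator Σ(z_t−z̄)² = 832.8943
r_1 = -150.9408 / 832.8943 = -0.181

-0.181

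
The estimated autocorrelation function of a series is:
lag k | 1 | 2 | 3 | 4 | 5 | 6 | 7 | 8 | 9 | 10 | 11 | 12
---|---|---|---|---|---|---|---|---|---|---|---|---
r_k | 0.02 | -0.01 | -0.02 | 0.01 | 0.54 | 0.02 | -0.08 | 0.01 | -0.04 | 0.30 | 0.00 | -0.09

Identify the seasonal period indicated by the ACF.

The largest autocorrelation is r_5 = 0.54, with a weaker echo at lag 10 (0.30); the remaining lags stay at or below 0.02.
The dominant spike at lag 5 indicates a seasonal period of 5.

5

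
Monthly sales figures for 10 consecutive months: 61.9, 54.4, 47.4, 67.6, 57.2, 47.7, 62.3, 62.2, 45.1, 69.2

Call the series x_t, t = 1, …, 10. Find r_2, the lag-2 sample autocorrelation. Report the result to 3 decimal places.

Mean x̄ = (61.9 + 54.4 + 47.4 + 67.6 + 57.2 + 47.7 + 62.3 + 62.2 + 45.1 + 69.2)/10 = 57.5000
Numerator Σ_{t=1}^{8}(x_t−x̄)(x_{t+2}−x̄) = -223.7300
Denominator Σ(x_t−x̄)² = 664.9000
r_2 = -223.7300 / 664.9000 = -0.336

-0.336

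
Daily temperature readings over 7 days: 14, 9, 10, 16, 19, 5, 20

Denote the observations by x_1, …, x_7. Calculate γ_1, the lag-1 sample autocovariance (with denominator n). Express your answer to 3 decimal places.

Mean x̄ = (14 + 9 + 10 + 16 + 19 + 5 + 20)/7 = 13.2857
Σ_{t=1}^{6}(x_t−x̄)(x_{t+1}−x̄) = -85.3673
γ_1 = -85.3673 / 7 = -12.195

-12.195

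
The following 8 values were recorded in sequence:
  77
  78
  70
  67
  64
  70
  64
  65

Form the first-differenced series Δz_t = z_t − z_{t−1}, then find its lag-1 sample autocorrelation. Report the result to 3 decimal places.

-0.457

First differences Δz: 1, -8, -3, -3, 6, -6, 1
Mean of differences = -1.7143
Numerator Σ(Δz_t−Δz̄)(Δz_{t+1}−Δz̄) = -61.9388
Denominator Σ(Δz_t−Δz̄)² = 135.4286
r_1(Δz) = -61.9388 / 135.4286 = -0.457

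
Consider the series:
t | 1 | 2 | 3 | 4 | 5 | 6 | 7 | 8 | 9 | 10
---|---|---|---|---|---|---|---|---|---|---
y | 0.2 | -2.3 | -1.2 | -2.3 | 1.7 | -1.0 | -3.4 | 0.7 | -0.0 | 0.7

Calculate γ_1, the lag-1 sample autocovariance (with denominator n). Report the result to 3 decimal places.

Mean ȳ = (0.2 − 2.3 − 1.2 − 2.3 + 1.7 − 1.0 − 3.4 + 0.7 − 0.0 + 0.7)/10 = -0.6900
Σ_{t=1}^{9}(y_t−ȳ)(y_{t+1}−ȳ) = -5.3881
γ_1 = -5.3881 / 10 = -0.539

-0.539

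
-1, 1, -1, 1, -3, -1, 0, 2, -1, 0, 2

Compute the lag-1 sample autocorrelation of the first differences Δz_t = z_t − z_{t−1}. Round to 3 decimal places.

-0.535

First differences Δz: 2, -2, 2, -4, 2, 1, 2, -3, 1, 2
Mean of differences = 0.3000
Numerator Σ(Δz_t−Δz̄)(Δz_{t+1}−Δz̄) = -26.7900
Denominator Σ(Δz_t−Δz̄)² = 50.1000
r_1(Δz) = -26.7900 / 50.1000 = -0.535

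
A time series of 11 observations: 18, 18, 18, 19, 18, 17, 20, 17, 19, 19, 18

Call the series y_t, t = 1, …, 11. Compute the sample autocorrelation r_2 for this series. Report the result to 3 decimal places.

Mean ȳ = (18 + 18 + 18 + 19 + 18 + 17 + 20 + 17 + 19 + 19 + 18)/11 = 18.2727
Numerator Σ_{t=1}^{9}(y_t−ȳ)(y_{t+2}−ȳ) = 0.3058
Denominator Σ(y_t−ȳ)² = 8.1818
r_2 = 0.3058 / 8.1818 = 0.037

0.037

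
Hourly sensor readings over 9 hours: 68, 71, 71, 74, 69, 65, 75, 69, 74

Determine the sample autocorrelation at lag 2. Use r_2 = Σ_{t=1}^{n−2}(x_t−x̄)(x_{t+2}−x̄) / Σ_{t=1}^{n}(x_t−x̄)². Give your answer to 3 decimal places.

Mean x̄ = (68 + 71 + 71 + 74 + 69 + 65 + 75 + 69 + 74)/9 = 70.6667
Numerator Σ_{t=1}^{7}(x_t−x̄)(x_{t+2}−x̄) = -2.5556
Denominator Σ(x_t−x̄)² = 86.0000
r_2 = -2.5556 / 86.0000 = -0.030

-0.030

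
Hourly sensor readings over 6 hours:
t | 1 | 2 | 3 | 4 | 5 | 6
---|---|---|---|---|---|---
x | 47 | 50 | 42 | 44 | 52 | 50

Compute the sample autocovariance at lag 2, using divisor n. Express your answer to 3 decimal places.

-6.583

Mean x̄ = (47 + 50 + 42 + 44 + 52 + 50)/6 = 47.5000
Σ_{t=1}^{4}(x_t−x̄)(x_{t+2}−x̄) = -39.5000
γ_2 = -39.5000 / 6 = -6.583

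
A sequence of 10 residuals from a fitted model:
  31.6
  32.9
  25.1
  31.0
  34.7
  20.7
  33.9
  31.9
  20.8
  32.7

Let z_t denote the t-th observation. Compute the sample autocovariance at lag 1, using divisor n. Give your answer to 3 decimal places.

Mean z̄ = (31.6 + 32.9 + 25.1 + 31.0 + 34.7 + 20.7 + 33.9 + 31.9 + 20.8 + 32.7)/10 = 29.5300
Σ_{t=1}^{9}(z_t−z̄)(z_{t+1}−z̄) = -129.1109
γ_1 = -129.1109 / 10 = -12.911

-12.911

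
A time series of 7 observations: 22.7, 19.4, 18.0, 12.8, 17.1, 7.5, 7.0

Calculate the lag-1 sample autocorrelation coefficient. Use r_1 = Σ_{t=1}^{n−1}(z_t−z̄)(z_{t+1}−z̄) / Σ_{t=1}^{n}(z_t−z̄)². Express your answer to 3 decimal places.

Mean z̄ = (22.7 + 19.4 + 18.0 + 12.8 + 17.1 + 7.5 + 7.0)/7 = 14.9286
Deviations from mean: 7.7714, 4.4714, 3.0714, -2.1286, 2.1714, -7.4286, -7.9286
Σ(z_t−z̄)(z_{t+1}−z̄) = (34.7494) + (13.7337) + (-6.5378) + (-4.6220) + (-16.1306) + (58.8980) = 80.0906
Denominator Σ(z_t−z̄)² = 217.1143
r_1 = 80.0906 / 217.1143 = 0.369

0.369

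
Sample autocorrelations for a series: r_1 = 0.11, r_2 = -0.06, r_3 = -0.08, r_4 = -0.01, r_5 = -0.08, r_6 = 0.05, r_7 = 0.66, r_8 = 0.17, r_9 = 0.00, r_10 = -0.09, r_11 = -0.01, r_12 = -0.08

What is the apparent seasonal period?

The largest autocorrelation is r_7 = 0.66; the remaining lags stay at or below 0.17.
The dominant spike at lag 7 indicates a seasonal period of 7.

7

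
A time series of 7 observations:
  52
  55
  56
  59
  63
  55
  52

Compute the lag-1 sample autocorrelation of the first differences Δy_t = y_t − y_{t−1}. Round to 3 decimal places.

First differences Δy: 3, 1, 3, 4, -8, -3
Mean of differences = 0.0000
Numerator Σ(Δy_t−Δȳ)(Δy_{t+1}−Δȳ) = 10.0000
Denominator Σ(Δy_t−Δȳ)² = 108.0000
r_1(Δy) = 10.0000 / 108.0000 = 0.093

0.093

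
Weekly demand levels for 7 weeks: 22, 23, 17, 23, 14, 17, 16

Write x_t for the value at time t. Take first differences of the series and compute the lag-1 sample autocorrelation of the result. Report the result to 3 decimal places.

-0.842

First differences Δx: 1, -6, 6, -9, 3, -1
Mean of differences = -1.0000
Numerator Σ(Δx_t−Δx̄)(Δx_{t+1}−Δx̄) = -133.0000
Denominator Σ(Δx_t−Δx̄)² = 158.0000
r_1(Δx) = -133.0000 / 158.0000 = -0.842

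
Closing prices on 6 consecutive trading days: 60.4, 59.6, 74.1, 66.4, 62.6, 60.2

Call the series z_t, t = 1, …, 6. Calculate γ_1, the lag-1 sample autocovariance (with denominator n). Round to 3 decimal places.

-0.272

Mean z̄ = (60.4 + 59.6 + 74.1 + 66.4 + 62.6 + 60.2)/6 = 63.8833
Deviations: -3.4833, -4.2833, 10.2167, 2.5167, -1.2833, -3.6833
Σ_{t=1}^{5}(z_t−z̄)(z_{t+1}−z̄) = -1.6319
γ_1 = -1.6319 / 6 = -0.272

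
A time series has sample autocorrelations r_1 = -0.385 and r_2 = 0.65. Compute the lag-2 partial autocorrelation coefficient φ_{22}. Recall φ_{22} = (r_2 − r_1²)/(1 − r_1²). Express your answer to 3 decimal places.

0.589

φ_{22} = (r_2 − r_1²) / (1 − r_1²)
r_1² = (-0.385)² = 0.148225
Numerator = 0.65 − 0.1482 = 0.5018; denominator = 1 − 0.1482 = 0.8518
φ_{22} = 0.5018 / 0.8518 = 0.589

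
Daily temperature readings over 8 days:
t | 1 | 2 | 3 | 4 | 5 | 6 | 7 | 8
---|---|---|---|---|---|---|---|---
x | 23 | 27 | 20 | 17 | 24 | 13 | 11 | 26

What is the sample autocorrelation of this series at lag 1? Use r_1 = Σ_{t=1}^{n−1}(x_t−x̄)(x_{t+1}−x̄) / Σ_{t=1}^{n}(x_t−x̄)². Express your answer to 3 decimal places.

-0.036

Mean x̄ = (23 + 27 + 20 + 17 + 24 + 13 + 11 + 26)/8 = 20.1250
Numerator Σ_{t=1}^{7}(x_t−x̄)(x_{t+1}−x̄) = -9.0156
Denominator Σ(x_t−x̄)² = 248.8750
r_1 = -9.0156 / 248.8750 = -0.036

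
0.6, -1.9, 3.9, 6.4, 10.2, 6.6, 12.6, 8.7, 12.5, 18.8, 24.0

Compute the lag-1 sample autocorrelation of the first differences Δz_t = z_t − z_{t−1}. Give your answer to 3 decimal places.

First differences Δz: -2.5, 5.8, 2.5, 3.8, -3.6, 6.0, -3.9, 3.8, 6.3, 5.2
Mean of differences = 2.3400
Numerator Σ(Δz_t−Δz̄)(Δz_{t+1}−Δz̄) = -61.2136
Denominator Σ(Δz_t−Δz̄)² = 151.1640
r_1(Δz) = -61.2136 / 151.1640 = -0.405

-0.405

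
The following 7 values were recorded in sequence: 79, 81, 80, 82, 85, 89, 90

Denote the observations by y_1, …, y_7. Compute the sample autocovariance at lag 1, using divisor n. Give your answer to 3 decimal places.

Mean ȳ = (79 + 81 + 80 + 82 + 85 + 89 + 90)/7 = 83.7143
Σ_{t=1}^{6}(y_t−ȳ)(y_{t+1}−ȳ) = 67.0612
γ_1 = 67.0612 / 7 = 9.580

9.580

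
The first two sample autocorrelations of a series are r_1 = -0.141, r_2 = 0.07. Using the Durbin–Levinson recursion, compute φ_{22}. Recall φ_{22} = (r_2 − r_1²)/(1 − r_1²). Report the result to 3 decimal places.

0.051

φ_{22} = (r_2 − r_1²) / (1 − r_1²)
r_1² = (-0.141)² = 0.019881
Numerator = 0.07 − 0.0199 = 0.0501; denominator = 1 − 0.0199 = 0.9801
φ_{22} = 0.0501 / 0.9801 = 0.051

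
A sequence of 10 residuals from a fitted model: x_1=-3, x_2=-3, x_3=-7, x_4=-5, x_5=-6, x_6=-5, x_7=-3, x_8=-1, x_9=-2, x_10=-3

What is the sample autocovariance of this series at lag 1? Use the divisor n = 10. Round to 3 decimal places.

Mean x̄ = (-3 − 3 − 7 − 5 − 6 − 5 − 3 − 1 − 2 − 3)/10 = -3.8000
Σ_{t=1}^{9}(x_t−x̄)(x_{t+1}−x̄) = 14.9600
γ_1 = 14.9600 / 10 = 1.496

1.496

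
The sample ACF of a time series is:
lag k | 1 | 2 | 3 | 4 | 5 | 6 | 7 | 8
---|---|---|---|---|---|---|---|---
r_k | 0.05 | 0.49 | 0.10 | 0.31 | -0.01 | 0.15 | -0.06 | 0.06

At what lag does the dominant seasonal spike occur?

2

The largest autocorrelation is r_2 = 0.49, with weaker echoes at lags 4 (0.31) and 6 (0.15); the remaining lags stay at or below 0.10.
The dominant spike at lag 2 indicates a seasonal period of 2.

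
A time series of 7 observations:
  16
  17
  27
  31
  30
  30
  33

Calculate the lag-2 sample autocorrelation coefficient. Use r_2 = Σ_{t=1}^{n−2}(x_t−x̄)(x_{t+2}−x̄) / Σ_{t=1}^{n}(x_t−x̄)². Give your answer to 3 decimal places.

-0.021

Mean x̄ = (16 + 17 + 27 + 31 + 30 + 30 + 33)/7 = 26.2857
Deviations from mean: -10.2857, -9.2857, 0.7143, 4.7143, 3.7143, 3.7143, 6.7143
Σ(x_t−x̄)(x_{t+2}−x̄) = (-7.3469) + (-43.7755) + (2.6531) + (17.5102) + (24.9388) = -6.0204
Denominator Σ(x_t−x̄)² = 287.4286
r_2 = -6.0204 / 287.4286 = -0.021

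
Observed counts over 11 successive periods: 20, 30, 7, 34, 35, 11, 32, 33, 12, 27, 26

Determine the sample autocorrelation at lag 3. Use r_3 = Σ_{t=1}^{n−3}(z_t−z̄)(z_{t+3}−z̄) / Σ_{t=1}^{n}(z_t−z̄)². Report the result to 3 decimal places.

0.598

Mean z̄ = (20 + 30 + 7 + 34 + 35 + 11 + 32 + 33 + 12 + 27 + 26)/11 = 24.2727
Numerator Σ_{t=1}^{8}(z_t−z̄)(z_{t+3}−z̄) = 616.9587
Denominator Σ(z_t−z̄)² = 1032.1818
r_3 = 616.9587 / 1032.1818 = 0.598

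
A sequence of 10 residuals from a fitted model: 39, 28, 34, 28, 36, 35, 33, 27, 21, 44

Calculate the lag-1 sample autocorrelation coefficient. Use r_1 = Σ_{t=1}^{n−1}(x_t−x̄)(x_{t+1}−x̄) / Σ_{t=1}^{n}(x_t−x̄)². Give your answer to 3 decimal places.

-0.302

Mean x̄ = (39 + 28 + 34 + 28 + 36 + 35 + 33 + 27 + 21 + 44)/10 = 32.5000
Numerator Σ_{t=1}^{9}(x_t−x̄)(x_{t+1}−x̄) = -120.2500
Denominator Σ(x_t−x̄)² = 398.5000
r_1 = -120.2500 / 398.5000 = -0.302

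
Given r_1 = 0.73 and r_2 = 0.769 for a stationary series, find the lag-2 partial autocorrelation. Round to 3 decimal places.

0.505

φ_{22} = (r_2 − r_1²) / (1 − r_1²)
r_1² = (0.73)² = 0.5329
Numerator = 0.769 − 0.5329 = 0.2361; denominator = 1 − 0.5329 = 0.4671
φ_{22} = 0.2361 / 0.4671 = 0.505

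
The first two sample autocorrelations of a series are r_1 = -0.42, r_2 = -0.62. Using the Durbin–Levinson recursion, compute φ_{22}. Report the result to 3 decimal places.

φ_{22} = (r_2 − r_1²) / (1 − r_1²)
r_1² = (-0.42)² = 0.1764
Numerator = -0.62 − 0.1764 = -0.7964; denominator = 1 − 0.1764 = 0.8236
φ_{22} = -0.7964 / 0.8236 = -0.967

-0.967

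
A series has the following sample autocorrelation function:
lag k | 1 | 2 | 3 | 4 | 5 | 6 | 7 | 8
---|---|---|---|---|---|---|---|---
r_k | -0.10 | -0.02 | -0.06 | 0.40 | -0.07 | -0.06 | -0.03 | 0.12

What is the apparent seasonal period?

The largest autocorrelation is r_4 = 0.40; the remaining lags stay at or below 0.12.
The dominant spike at lag 4 indicates a seasonal period of 4.

4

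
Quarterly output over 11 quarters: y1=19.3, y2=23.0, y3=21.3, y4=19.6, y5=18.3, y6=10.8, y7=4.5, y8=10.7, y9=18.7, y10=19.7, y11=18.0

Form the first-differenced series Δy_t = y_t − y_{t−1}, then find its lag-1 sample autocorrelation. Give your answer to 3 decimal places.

First differences Δy: 3.7, -1.7, -1.7, -1.3, -7.5, -6.3, 6.2, 8.0, 1.0, -1.7
Mean of differences = -0.1300
Numerator Σ(Δy_t−Δȳ)(Δy_{t+1}−Δȳ) = 72.2041
Denominator Σ(Δy_t−Δȳ)² = 223.2610
r_1(Δy) = 72.2041 / 223.2610 = 0.323

0.323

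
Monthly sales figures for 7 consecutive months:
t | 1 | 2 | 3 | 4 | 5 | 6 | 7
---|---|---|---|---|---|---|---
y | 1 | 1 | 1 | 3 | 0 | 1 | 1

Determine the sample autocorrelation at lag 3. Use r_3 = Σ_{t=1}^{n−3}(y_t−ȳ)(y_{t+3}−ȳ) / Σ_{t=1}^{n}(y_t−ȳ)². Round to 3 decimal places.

Mean ȳ = (1 + 1 + 1 + 3 + 0 + 1 + 1)/7 = 1.1429
Deviations from mean: -0.1429, -0.1429, -0.1429, 1.8571, -1.1429, -0.1429, -0.1429
Σ(y_t−ȳ)(y_{t+3}−ȳ) = (-0.2653) + (0.1633) + (0.0204) + (-0.2653) = -0.3469
Denominator Σ(y_t−ȳ)² = 4.8571
r_3 = -0.3469 / 4.8571 = -0.071

-0.071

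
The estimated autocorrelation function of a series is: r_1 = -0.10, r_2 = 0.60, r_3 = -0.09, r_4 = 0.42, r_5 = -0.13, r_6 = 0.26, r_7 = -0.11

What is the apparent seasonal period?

The largest autocorrelation is r_2 = 0.60, with weaker echoes at lags 4 (0.42) and 6 (0.26); the remaining lags stay at or below -0.09.
The dominant spike at lag 2 indicates a seasonal period of 2.

2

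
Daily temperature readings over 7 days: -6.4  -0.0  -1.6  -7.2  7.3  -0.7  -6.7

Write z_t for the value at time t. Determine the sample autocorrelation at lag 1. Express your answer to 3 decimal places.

-0.318

Mean z̄ = (-6.4 − 0.0 − 1.6 − 7.2 + 7.3 − 0.7 − 6.7)/7 = -2.1857
Deviations from mean: -4.2143, 2.1857, 0.5857, -5.0143, 9.4857, 1.4857, -4.5143
Σ(z_t−z̄)(z_{t+1}−z̄) = (-9.2112) + (1.2802) + (-2.9369) + (-47.5641) + (14.0931) + (-6.7069) = -51.0459
Denominator Σ(z_t−z̄)² = 160.5886
r_1 = -51.0459 / 160.5886 = -0.318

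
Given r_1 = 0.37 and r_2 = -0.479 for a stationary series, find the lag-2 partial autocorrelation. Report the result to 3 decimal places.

-0.714

φ_{22} = (r_2 − r_1²) / (1 − r_1²)
r_1² = (0.37)² = 0.1369
Numerator = -0.479 − 0.1369 = -0.6159; denominator = 1 − 0.1369 = 0.8631
φ_{22} = -0.6159 / 0.8631 = -0.714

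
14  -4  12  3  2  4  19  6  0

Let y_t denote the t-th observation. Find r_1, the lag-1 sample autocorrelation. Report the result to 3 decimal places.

Mean ȳ = (14 − 4 + 12 + 3 + 2 + 4 + 19 + 6 + 0)/9 = 6.2222
Numerator Σ_{t=1}^{8}(y_t−ȳ)(y_{t+1}−ȳ) = -164.0494
Denominator Σ(y_t−ȳ)² = 433.5556
r_1 = -164.0494 / 433.5556 = -0.378

-0.378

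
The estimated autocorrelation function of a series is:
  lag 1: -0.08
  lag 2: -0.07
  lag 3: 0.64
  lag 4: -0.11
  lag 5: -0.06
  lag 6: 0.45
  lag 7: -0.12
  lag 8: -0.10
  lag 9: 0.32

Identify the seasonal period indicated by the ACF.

3

The largest autocorrelation is r_3 = 0.64, with weaker echoes at lags 6 (0.45) and 9 (0.32); the remaining lags stay at or below -0.06.
The dominant spike at lag 3 indicates a seasonal period of 3.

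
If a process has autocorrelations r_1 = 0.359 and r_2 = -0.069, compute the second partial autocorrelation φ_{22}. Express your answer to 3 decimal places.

-0.227

φ_{22} = (r_2 − r_1²) / (1 − r_1²)
r_1² = (0.359)² = 0.128881
Numerator = -0.069 − 0.1289 = -0.1979; denominator = 1 − 0.1289 = 0.8711
φ_{22} = -0.1979 / 0.8711 = -0.227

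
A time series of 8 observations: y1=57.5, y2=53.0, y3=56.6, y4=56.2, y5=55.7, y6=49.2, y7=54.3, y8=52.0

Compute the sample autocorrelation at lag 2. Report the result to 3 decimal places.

0.188

Mean ȳ = (57.5 + 53.0 + 56.6 + 56.2 + 55.7 + 49.2 + 54.3 + 52.0)/8 = 54.3125
Deviations from mean: 3.1875, -1.3125, 2.2875, 1.8875, 1.3875, -5.1125, -0.0125, -2.3125
Σ(y_t−ȳ)(y_{t+2}−ȳ) = (7.2914) + (-2.4773) + (3.1739) + (-9.6498) + (-0.0173) + (11.8227) = 10.1434
Denominator Σ(y_t−ȳ)² = 54.0888
r_2 = 10.1434 / 54.0888 = 0.188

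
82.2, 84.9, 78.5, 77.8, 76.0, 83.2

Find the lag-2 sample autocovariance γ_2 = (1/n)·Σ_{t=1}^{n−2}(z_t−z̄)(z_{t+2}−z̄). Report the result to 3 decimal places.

Mean z̄ = (82.2 + 84.9 + 78.5 + 77.8 + 76.0 + 83.2)/6 = 80.4333
Deviations: 1.7667, 4.4667, -1.9333, -2.6333, -4.4333, 2.7667
Σ_{t=1}^{4}(z_t−z̄)(z_{t+2}−z̄) = -13.8922
γ_2 = -13.8922 / 6 = -2.315

-2.315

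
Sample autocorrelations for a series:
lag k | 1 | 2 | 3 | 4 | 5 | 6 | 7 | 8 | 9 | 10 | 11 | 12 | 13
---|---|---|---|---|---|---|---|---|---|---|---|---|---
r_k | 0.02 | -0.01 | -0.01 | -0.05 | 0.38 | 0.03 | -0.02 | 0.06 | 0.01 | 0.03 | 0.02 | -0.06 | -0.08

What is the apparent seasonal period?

The largest autocorrelation is r_5 = 0.38; the remaining lags stay at or below 0.06.
The dominant spike at lag 5 indicates a seasonal period of 5.

5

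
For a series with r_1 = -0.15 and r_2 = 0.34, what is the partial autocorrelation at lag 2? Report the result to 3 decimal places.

0.325

φ_{22} = (r_2 − r_1²) / (1 − r_1²)
r_1² = (-0.15)² = 0.0225
Numerator = 0.34 − 0.0225 = 0.3175; denominator = 1 − 0.0225 = 0.9775
φ_{22} = 0.3175 / 0.9775 = 0.325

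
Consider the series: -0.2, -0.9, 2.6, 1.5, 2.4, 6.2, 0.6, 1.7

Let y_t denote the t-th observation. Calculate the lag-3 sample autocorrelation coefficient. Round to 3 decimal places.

0.085

Mean ȳ = (-0.2 − 0.9 + 2.6 + 1.5 + 2.4 + 6.2 + 0.6 + 1.7)/8 = 1.7375
Deviations from mean: -1.9375, -2.6375, 0.8625, -0.2375, 0.6625, 4.4625, -1.1375, -0.0375
Σ(y_t−ȳ)(y_{t+3}−ȳ) = (0.4602) + (-1.7473) + (3.8489) + (0.2702) + (-0.0248) = 2.8070
Denominator Σ(y_t−ȳ)² = 33.1588
r_3 = 2.8070 / 33.1588 = 0.085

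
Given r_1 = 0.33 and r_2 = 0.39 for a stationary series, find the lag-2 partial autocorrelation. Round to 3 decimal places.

φ_{22} = (r_2 − r_1²) / (1 − r_1²)
r_1² = (0.33)² = 0.1089
Numerator = 0.39 − 0.1089 = 0.2811; denominator = 1 − 0.1089 = 0.8911
φ_{22} = 0.2811 / 0.8911 = 0.315

0.315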